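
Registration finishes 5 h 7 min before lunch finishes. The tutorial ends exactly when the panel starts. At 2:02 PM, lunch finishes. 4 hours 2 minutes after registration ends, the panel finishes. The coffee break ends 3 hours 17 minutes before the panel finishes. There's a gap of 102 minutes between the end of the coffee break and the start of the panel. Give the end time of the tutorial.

Registration ends at 2:02 PM − 307 min = 8:55 AM.
The panel ends at 8:55 AM + 242 min = 12:57 PM.
The coffee break ends at 12:57 PM − 197 min = 9:40 AM.
The panel starts at 9:40 AM + 102 min = 11:22 AM.
So the tutorial ends at 11:22 AM.

11:22 AM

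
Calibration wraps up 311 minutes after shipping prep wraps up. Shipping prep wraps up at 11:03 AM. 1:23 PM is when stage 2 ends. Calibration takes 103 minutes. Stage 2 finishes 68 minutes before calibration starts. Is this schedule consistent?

Yes

Calibration ends at 11:03 AM + 311 min = 4:14 PM.
Calibration starts at 4:14 PM − 103 min = 2:31 PM.
Stage 2 ends at 2:31 PM − 68 min = 1:23 PM.
That matches the stated 1:23 PM, so the schedule is consistent.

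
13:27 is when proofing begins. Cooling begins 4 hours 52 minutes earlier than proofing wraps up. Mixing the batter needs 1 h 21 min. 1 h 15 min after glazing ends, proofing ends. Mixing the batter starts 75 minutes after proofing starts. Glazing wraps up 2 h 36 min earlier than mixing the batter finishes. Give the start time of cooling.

Mixing the batter starts at 13:27 + 75 min = 14:42.
Mixing the batter ends at 14:42 + 81 min = 16:03.
Glazing ends at 16:03 − 156 min = 13:27.
Proofing ends at 13:27 + 75 min = 14:42.
Cooling starts at 14:42 − 292 min = 09:50.

09:50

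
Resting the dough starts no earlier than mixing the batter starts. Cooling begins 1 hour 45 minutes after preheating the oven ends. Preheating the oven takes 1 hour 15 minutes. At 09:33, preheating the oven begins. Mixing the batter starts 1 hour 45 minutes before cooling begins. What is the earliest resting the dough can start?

Preheating the oven ends at 09:33 + 75 min = 10:48.
Cooling starts at 10:48 + 105 min = 12:33.
Mixing the batter starts at 12:33 − 105 min = 10:48.
Resting the dough is bounded by mixing the batter, so the earliest it can start is 10:48.

10:48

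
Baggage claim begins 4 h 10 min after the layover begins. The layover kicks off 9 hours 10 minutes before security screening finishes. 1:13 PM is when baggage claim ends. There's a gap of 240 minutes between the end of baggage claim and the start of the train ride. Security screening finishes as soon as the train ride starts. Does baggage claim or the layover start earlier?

The train ride starts at 1:13 PM + 240 min = 5:13 PM.
So security screening ends at 5:13 PM.
The layover starts at 5:13 PM − 550 min = 8:03 AM.
Baggage claim starts at 8:03 AM + 250 min = 12:13 PM.
Baggage claim starts at 12:13 PM and the layover starts at 8:03 AM, so the layover is first.

the layover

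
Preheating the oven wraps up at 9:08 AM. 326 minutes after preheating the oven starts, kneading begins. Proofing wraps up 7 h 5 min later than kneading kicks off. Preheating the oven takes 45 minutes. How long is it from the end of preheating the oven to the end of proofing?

706 minutes

Preheating the oven starts at 9:08 AM − 45 min = 8:23 AM.
Kneading starts at 8:23 AM + 326 min = 1:49 PM.
Proofing ends at 1:49 PM + 425 min = 8:54 PM.
From 9:08 AM to 8:54 PM is 706 minutes.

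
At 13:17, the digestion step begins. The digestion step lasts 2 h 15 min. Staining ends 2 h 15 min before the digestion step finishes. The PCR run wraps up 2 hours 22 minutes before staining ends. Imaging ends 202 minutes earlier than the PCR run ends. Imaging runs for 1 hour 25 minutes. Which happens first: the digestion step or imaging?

imaging

The digestion step ends at 13:17 + 135 min = 15:32.
Staining ends at 15:32 − 135 min = 13:17.
The PCR run ends at 13:17 − 142 min = 10:55.
Imaging ends at 10:55 − 202 min = 07:33.
Imaging starts at 07:33 − 85 min = 06:08.
The digestion step starts at 13:17 and imaging starts at 06:08, so imaging is first.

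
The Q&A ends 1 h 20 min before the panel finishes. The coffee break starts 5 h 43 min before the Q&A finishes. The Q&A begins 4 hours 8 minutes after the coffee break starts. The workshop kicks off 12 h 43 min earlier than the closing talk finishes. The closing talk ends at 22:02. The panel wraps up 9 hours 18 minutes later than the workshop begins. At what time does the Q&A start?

The workshop starts at 22:02 − 763 min = 09:19.
The panel ends at 09:19 + 558 min = 18:37.
The Q&A ends at 18:37 − 80 min = 17:17.
The coffee break starts at 17:17 − 343 min = 11:34.
The Q&A starts at 11:34 + 248 min = 15:42.

15:42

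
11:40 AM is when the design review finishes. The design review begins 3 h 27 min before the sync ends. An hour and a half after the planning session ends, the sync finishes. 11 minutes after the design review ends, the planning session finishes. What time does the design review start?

9:54 AM

The planning session ends at 11:40 AM + 11 min = 11:51 AM.
The sync ends at 11:51 AM + 90 min = 1:21 PM.
The design review starts at 1:21 PM − 207 min = 9:54 AM.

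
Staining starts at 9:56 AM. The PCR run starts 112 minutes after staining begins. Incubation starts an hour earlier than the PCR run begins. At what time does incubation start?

The PCR run starts at 9:56 AM + 112 min = 11:48 AM.
Incubation starts at 11:48 AM − 60 min = 10:48 AM.

10:48 AM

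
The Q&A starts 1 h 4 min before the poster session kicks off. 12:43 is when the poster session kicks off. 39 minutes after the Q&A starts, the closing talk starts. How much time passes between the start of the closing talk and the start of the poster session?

25 minutes

The Q&A starts at 12:43 − 64 min = 11:39.
The closing talk starts at 11:39 + 39 min = 12:18.
From 12:18 to 12:43 is 25 minutes.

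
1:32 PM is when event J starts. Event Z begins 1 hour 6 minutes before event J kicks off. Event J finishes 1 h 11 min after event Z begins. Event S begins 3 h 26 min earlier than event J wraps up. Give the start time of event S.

Event Z starts at 1:32 PM − 66 min = 12:26 PM.
Event J ends at 12:26 PM + 71 min = 1:37 PM.
Event S starts at 1:37 PM − 206 min = 10:11 AM.

10:11 AM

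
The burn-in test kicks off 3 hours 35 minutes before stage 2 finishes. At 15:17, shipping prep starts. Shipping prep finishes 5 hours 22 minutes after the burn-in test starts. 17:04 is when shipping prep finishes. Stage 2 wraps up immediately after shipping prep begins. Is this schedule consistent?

Stage 2 ends at 15:17.
The burn-in test starts at 15:17 − 215 min = 11:42.
Shipping prep ends at 11:42 + 322 min = 17:04.
That matches the stated 17:04, so the schedule is consistent.

Yes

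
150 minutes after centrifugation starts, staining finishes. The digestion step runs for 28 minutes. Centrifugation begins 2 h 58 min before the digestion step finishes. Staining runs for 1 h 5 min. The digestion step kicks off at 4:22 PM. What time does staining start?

The digestion step ends at 4:22 PM + 28 min = 4:50 PM.
Centrifugation starts at 4:50 PM − 178 min = 1:52 PM.
Staining ends at 1:52 PM + 150 min = 4:22 PM.
Staining starts at 4:22 PM − 65 min = 3:17 PM.

3:17 PM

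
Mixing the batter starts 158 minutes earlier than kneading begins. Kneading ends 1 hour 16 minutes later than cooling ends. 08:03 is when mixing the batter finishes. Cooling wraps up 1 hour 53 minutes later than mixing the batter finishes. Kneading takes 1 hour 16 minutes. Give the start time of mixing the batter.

07:18

Cooling ends at 08:03 + 113 min = 09:56.
Kneading ends at 09:56 + 76 min = 11:12.
Kneading starts at 11:12 − 76 min = 09:56.
Mixing the batter starts at 09:56 − 158 min = 07:18.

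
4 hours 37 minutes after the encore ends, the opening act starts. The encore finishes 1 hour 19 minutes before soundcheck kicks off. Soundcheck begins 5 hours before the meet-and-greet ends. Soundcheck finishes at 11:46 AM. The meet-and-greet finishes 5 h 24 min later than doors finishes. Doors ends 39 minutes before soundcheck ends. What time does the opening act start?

Doors ends at 11:46 AM − 39 min = 11:07 AM.
The meet-and-greet ends at 11:07 AM + 324 min = 4:31 PM.
Soundcheck starts at 4:31 PM − 300 min = 11:31 AM.
The encore ends at 11:31 AM − 79 min = 10:12 AM.
The opening act starts at 10:12 AM + 277 min = 2:49 PM.

2:49 PM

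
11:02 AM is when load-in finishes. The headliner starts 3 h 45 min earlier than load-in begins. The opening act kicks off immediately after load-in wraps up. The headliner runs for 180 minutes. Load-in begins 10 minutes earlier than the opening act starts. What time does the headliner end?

The opening act starts at 11:02 AM.
Load-in starts at 11:02 AM − 10 min = 10:52 AM.
The headliner starts at 10:52 AM − 225 min = 7:07 AM.
The headliner ends at 7:07 AM + 180 min = 10:07 AM.

10:07 AM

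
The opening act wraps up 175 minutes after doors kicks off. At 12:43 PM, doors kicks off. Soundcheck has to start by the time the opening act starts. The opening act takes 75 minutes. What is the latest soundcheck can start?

2:23 PM

The opening act ends at 12:43 PM + 175 min = 3:38 PM.
The opening act starts at 3:38 PM − 75 min = 2:23 PM.
Soundcheck is bounded by the opening act, so the latest it can start is 2:23 PM.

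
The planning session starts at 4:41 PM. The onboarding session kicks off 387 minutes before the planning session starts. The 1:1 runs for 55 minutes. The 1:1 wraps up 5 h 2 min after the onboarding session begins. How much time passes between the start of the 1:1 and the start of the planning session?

The onboarding session starts at 4:41 PM − 387 min = 10:14 AM.
The 1:1 ends at 10:14 AM + 302 min = 3:16 PM.
The 1:1 starts at 3:16 PM − 55 min = 2:21 PM.
From 2:21 PM to 4:41 PM is 2 h 20 min.

2 h 20 min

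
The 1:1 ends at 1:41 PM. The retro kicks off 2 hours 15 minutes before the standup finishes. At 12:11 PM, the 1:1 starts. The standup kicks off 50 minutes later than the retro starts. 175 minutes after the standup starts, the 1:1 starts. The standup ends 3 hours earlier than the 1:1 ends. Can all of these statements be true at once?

Yes

The standup ends at 1:41 PM − 180 min = 10:41 AM.
The retro starts at 10:41 AM − 135 min = 8:26 AM.
The standup starts at 8:26 AM + 50 min = 9:16 AM.
The 1:1 starts at 9:16 AM + 175 min = 12:11 PM.
That matches the stated 12:11 PM, so the schedule is consistent.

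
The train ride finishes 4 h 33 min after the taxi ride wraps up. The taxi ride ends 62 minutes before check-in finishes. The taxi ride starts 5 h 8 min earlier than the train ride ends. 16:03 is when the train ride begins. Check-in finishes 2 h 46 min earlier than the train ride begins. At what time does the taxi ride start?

11:40

Check-in ends at 16:03 − 166 min = 13:17.
The taxi ride ends at 13:17 − 62 min = 12:15.
The train ride ends at 12:15 + 273 min = 16:48.
The taxi ride starts at 16:48 − 308 min = 11:40.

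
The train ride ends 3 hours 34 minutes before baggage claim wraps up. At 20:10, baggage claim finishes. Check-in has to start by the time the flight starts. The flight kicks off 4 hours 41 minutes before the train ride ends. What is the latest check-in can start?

The train ride ends at 20:10 − 214 min = 16:36.
The flight starts at 16:36 − 281 min = 11:55.
Check-in is bounded by the flight, so the latest it can start is 11:55.

11:55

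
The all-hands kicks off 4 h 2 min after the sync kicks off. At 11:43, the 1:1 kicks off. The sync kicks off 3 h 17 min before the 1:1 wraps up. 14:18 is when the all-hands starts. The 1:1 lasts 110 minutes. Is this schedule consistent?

Yes

The 1:1 ends at 11:43 + 110 min = 13:33.
The sync starts at 13:33 − 197 min = 10:16.
The all-hands starts at 10:16 + 242 min = 14:18.
That matches the stated 14:18, so the schedule is consistent.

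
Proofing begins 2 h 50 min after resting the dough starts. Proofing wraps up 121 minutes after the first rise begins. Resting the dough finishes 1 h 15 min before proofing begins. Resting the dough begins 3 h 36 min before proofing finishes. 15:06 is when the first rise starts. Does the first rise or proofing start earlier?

Proofing ends at 15:06 + 121 min = 17:07.
Resting the dough starts at 17:07 − 216 min = 13:31.
Proofing starts at 13:31 + 170 min = 16:21.
The first rise starts at 15:06 and proofing starts at 16:21, so the first rise is first.

the first rise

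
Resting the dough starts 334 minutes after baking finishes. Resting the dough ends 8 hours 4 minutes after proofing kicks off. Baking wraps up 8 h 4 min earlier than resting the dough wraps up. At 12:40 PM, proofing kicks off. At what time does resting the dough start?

Resting the dough ends at 12:40 PM + 484 min = 8:44 PM.
Baking ends at 8:44 PM − 484 min = 12:40 PM.
Resting the dough starts at 12:40 PM + 334 min = 6:14 PM.

6:14 PM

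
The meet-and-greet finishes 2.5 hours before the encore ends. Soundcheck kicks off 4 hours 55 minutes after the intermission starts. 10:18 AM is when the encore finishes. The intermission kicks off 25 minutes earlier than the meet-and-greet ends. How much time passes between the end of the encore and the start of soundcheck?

The meet-and-greet ends at 10:18 AM − 150 min = 7:48 AM.
The intermission starts at 7:48 AM − 25 min = 7:23 AM.
Soundcheck starts at 7:23 AM + 295 min = 12:18 PM.
From 10:18 AM to 12:18 PM is 2 hours.

2 hours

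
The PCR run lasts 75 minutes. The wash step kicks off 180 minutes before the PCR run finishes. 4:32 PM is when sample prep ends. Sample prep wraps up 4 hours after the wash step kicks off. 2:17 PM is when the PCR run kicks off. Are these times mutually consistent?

The PCR run ends at 2:17 PM + 75 min = 3:32 PM.
The wash step starts at 3:32 PM − 180 min = 12:32 PM.
Sample prep ends at 12:32 PM + 240 min = 4:32 PM.
That matches the stated 4:32 PM, so the schedule is consistent.

Yes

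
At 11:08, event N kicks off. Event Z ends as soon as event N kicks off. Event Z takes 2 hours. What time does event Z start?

Event Z ends at 11:08.
Event Z starts at 11:08 − 120 min = 09:08.

09:08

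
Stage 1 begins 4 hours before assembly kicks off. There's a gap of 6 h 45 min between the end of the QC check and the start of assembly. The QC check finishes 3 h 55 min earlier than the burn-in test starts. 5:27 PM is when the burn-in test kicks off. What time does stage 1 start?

The QC check ends at 5:27 PM − 235 min = 1:32 PM.
Assembly starts at 1:32 PM + 405 min = 8:17 PM.
Stage 1 starts at 8:17 PM − 240 min = 4:17 PM.

4:17 PM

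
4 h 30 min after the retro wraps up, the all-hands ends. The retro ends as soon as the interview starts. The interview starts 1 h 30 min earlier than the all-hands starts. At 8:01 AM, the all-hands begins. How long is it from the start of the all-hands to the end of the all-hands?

3 hours

The interview starts at 8:01 AM − 90 min = 6:31 AM.
So the retro ends at 6:31 AM.
The all-hands ends at 6:31 AM + 270 min = 11:01 AM.
From 8:01 AM to 11:01 AM is 3 hours.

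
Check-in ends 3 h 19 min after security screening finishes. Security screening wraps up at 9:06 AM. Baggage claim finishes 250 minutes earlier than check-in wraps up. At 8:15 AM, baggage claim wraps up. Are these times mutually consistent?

Check-in ends at 9:06 AM + 199 min = 12:25 PM.
Baggage claim ends at 12:25 PM − 250 min = 8:15 AM.
That matches the stated 8:15 AM, so the schedule is consistent.

Yes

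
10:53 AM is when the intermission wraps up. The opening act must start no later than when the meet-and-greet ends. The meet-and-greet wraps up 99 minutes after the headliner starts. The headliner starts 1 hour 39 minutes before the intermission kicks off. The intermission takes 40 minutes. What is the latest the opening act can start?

The intermission starts at 10:53 AM − 40 min = 10:13 AM.
The headliner starts at 10:13 AM − 99 min = 8:34 AM.
The meet-and-greet ends at 8:34 AM + 99 min = 10:13 AM.
The opening act is bounded by the meet-and-greet, so the latest it can start is 10:13 AM.

10:13 AM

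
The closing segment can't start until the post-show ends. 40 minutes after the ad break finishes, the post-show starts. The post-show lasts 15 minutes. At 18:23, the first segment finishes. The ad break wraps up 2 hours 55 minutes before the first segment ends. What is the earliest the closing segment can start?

The ad break ends at 18:23 − 175 min = 15:28.
The post-show starts at 15:28 + 40 min = 16:08.
The post-show ends at 16:08 + 15 min = 16:23.
The closing segment is bounded by the post-show, so the earliest it can start is 16:23.

16:23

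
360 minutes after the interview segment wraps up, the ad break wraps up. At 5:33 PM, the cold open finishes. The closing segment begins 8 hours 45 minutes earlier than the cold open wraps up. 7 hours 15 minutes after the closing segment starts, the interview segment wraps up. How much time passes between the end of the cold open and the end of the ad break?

270 minutes

The closing segment starts at 5:33 PM − 525 min = 8:48 AM.
The interview segment ends at 8:48 AM + 435 min = 4:03 PM.
The ad break ends at 4:03 PM + 360 min = 10:03 PM.
From 5:33 PM to 10:03 PM is 270 minutes.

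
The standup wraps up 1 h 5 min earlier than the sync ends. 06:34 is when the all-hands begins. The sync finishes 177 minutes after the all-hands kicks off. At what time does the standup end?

The sync ends at 06:34 + 177 min = 09:31.
The standup ends at 09:31 − 65 min = 08:26.

08:26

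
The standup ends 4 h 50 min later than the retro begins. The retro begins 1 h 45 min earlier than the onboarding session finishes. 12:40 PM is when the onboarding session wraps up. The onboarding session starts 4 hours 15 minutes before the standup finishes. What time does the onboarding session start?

The retro starts at 12:40 PM − 105 min = 10:55 AM.
The standup ends at 10:55 AM + 290 min = 3:45 PM.
The onboarding session starts at 3:45 PM − 255 min = 11:30 AM.

11:30 AM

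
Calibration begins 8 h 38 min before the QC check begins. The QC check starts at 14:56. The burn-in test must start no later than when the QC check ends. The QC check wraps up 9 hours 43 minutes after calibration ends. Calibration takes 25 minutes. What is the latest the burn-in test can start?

16:26

Calibration starts at 14:56 − 518 min = 06:18.
Calibration ends at 06:18 + 25 min = 06:43.
The QC check ends at 06:43 + 583 min = 16:26.
The burn-in test is bounded by the QC check, so the latest it can start is 16:26.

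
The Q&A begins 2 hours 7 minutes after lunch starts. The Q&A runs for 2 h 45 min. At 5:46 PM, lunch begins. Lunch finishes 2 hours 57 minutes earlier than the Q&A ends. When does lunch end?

The Q&A starts at 5:46 PM + 127 min = 7:53 PM.
The Q&A ends at 7:53 PM + 165 min = 10:38 PM.
Lunch ends at 10:38 PM − 177 min = 7:41 PM.

7:41 PM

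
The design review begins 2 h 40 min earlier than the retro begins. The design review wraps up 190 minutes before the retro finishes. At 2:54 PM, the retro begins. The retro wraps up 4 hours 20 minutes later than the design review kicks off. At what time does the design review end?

1:24 PM

The design review starts at 2:54 PM − 160 min = 12:14 PM.
The retro ends at 12:14 PM + 260 min = 4:34 PM.
The design review ends at 4:34 PM − 190 min = 1:24 PM.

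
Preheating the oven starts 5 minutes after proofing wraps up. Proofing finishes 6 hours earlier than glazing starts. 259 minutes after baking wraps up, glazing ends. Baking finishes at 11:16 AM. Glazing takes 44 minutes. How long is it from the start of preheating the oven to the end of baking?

2 h 20 min

Glazing ends at 11:16 AM + 259 min = 3:35 PM.
Glazing starts at 3:35 PM − 44 min = 2:51 PM.
Proofing ends at 2:51 PM − 360 min = 8:51 AM.
Preheating the oven starts at 8:51 AM + 5 min = 8:56 AM.
From 8:56 AM to 11:16 AM is 2 h 20 min.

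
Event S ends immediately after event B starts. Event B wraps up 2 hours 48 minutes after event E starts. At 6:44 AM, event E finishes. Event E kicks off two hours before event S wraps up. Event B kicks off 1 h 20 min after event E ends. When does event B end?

Event B starts at 6:44 AM + 80 min = 8:04 AM.
So event S ends at 8:04 AM.
Event E starts at 8:04 AM − 120 min = 6:04 AM.
Event B ends at 6:04 AM + 168 min = 8:52 AM.

8:52 AM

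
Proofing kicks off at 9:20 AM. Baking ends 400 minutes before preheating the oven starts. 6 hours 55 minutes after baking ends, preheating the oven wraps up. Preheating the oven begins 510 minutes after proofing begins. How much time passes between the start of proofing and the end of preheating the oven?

525 minutes

Preheating the oven starts at 9:20 AM + 510 min = 5:50 PM.
Baking ends at 5:50 PM − 400 min = 11:10 AM.
Preheating the oven ends at 11:10 AM + 415 min = 6:05 PM.
From 9:20 AM to 6:05 PM is 525 minutes.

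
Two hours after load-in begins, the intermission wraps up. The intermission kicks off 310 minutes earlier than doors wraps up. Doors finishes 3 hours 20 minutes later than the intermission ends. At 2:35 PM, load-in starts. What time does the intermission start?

2:45 PM

The intermission ends at 2:35 PM + 120 min = 4:35 PM.
Doors ends at 4:35 PM + 200 min = 7:55 PM.
The intermission starts at 7:55 PM − 310 min = 2:45 PM.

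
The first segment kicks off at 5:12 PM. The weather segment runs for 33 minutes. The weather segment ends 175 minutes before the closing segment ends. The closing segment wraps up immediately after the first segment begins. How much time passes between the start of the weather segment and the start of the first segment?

The closing segment ends at 5:12 PM.
The weather segment ends at 5:12 PM − 175 min = 2:17 PM.
The weather segment starts at 2:17 PM − 33 min = 1:44 PM.
From 1:44 PM to 5:12 PM is 3 hours 28 minutes.

3 hours 28 minutes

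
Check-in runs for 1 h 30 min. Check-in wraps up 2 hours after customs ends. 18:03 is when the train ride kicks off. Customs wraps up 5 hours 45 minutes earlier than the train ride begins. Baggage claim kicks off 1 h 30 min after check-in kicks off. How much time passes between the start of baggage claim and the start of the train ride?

Customs ends at 18:03 − 345 min = 12:18.
Check-in ends at 12:18 + 120 min = 14:18.
Check-in starts at 14:18 − 90 min = 12:48.
Baggage claim starts at 12:48 + 90 min = 14:18.
From 14:18 to 18:03 is 3 hours 45 minutes.

3 hours 45 minutes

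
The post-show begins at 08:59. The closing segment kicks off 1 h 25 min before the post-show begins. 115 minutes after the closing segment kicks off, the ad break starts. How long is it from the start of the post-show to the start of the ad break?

The closing segment starts at 08:59 − 85 min = 07:34.
The ad break starts at 07:34 + 115 min = 09:29.
From 08:59 to 09:29 is 0.5 hours.

0.5 hours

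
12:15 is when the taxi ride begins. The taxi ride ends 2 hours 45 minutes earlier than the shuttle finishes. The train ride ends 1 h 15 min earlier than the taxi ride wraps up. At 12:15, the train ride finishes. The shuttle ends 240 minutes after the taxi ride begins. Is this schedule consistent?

The shuttle ends at 12:15 + 240 min = 16:15.
The taxi ride ends at 16:15 − 165 min = 13:30.
The train ride ends at 13:30 − 75 min = 12:15.
That matches the stated 12:15, so the schedule is consistent.

Yes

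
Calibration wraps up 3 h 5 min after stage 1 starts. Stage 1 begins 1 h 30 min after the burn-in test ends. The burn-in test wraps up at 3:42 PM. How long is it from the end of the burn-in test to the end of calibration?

275 minutes

Stage 1 starts at 3:42 PM + 90 min = 5:12 PM.
Calibration ends at 5:12 PM + 185 min = 8:17 PM.
From 3:42 PM to 8:17 PM is 275 minutes.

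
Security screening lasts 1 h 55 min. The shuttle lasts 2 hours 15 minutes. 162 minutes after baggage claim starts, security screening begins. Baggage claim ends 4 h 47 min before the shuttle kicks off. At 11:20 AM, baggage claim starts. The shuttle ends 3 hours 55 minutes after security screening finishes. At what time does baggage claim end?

12:50 PM

Security screening starts at 11:20 AM + 162 min = 2:02 PM.
Security screening ends at 2:02 PM + 115 min = 3:57 PM.
The shuttle ends at 3:57 PM + 235 min = 7:52 PM.
The shuttle starts at 7:52 PM − 135 min = 5:37 PM.
Baggage claim ends at 5:37 PM − 287 min = 12:50 PM.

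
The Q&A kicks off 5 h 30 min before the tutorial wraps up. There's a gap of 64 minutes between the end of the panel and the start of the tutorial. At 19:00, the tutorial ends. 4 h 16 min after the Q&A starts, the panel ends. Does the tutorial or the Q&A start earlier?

the Q&A

The Q&A starts at 19:00 − 330 min = 13:30.
The panel ends at 13:30 + 256 min = 17:46.
The tutorial starts at 17:46 + 64 min = 18:50.
The tutorial starts at 18:50 and the Q&A starts at 13:30, so the Q&A is first.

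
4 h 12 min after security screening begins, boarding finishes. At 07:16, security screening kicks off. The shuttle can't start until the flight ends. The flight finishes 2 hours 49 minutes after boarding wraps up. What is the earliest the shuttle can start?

Boarding ends at 07:16 + 252 min = 11:28.
The flight ends at 11:28 + 169 min = 14:17.
The shuttle is bounded by the flight, so the earliest it can start is 14:17.

14:17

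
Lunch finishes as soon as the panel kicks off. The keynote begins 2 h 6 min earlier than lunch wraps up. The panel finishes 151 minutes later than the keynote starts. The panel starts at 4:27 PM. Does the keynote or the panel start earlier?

the keynote

Lunch ends at 4:27 PM.
The keynote starts at 4:27 PM − 126 min = 2:21 PM.
The keynote starts at 2:21 PM and the panel starts at 4:27 PM, so the keynote is first.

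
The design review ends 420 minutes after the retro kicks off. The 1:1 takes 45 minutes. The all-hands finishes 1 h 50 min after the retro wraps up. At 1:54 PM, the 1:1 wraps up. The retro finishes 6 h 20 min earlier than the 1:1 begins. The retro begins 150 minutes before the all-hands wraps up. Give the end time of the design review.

The 1:1 starts at 1:54 PM − 45 min = 1:09 PM.
The retro ends at 1:09 PM − 380 min = 6:49 AM.
The all-hands ends at 6:49 AM + 110 min = 8:39 AM.
The retro starts at 8:39 AM − 150 min = 6:09 AM.
The design review ends at 6:09 AM + 420 min = 1:09 PM.

1:09 PM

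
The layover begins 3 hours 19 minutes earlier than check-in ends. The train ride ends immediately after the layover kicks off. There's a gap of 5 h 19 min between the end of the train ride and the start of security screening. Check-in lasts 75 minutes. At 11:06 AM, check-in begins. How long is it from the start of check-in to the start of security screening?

Check-in ends at 11:06 AM + 75 min = 12:21 PM.
The layover starts at 12:21 PM − 199 min = 9:02 AM.
So the train ride ends at 9:02 AM.
Security screening starts at 9:02 AM + 319 min = 2:21 PM.
From 11:06 AM to 2:21 PM is 3 hours 15 minutes.

3 hours 15 minutes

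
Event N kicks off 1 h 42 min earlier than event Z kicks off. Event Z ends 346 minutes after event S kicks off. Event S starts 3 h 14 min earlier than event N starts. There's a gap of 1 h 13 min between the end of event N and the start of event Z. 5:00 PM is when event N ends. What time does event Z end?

Event Z starts at 5:00 PM + 73 min = 6:13 PM.
Event N starts at 6:13 PM − 102 min = 4:31 PM.
Event S starts at 4:31 PM − 194 min = 1:17 PM.
Event Z ends at 1:17 PM + 346 min = 7:03 PM.

7:03 PM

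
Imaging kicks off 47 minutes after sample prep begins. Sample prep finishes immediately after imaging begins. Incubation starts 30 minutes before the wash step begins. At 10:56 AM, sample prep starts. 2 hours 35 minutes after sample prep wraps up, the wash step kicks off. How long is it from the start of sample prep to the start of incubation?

Imaging starts at 10:56 AM + 47 min = 11:43 AM.
So sample prep ends at 11:43 AM.
The wash step starts at 11:43 AM + 155 min = 2:18 PM.
Incubation starts at 2:18 PM − 30 min = 1:48 PM.
From 10:56 AM to 1:48 PM is 2 h 52 min.

2 h 52 min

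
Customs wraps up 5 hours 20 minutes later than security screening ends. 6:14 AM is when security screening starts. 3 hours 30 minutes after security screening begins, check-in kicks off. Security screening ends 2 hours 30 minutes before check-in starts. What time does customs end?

12:34 PM

Check-in starts at 6:14 AM + 210 min = 9:44 AM.
Security screening ends at 9:44 AM − 150 min = 7:14 AM.
Customs ends at 7:14 AM + 320 min = 12:34 PM.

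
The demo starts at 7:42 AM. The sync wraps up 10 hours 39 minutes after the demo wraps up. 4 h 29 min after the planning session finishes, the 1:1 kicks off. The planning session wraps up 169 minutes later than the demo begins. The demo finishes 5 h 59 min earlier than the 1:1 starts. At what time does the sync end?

7:40 PM

The planning session ends at 7:42 AM + 169 min = 10:31 AM.
The 1:1 starts at 10:31 AM + 269 min = 3:00 PM.
The demo ends at 3:00 PM − 359 min = 9:01 AM.
The sync ends at 9:01 AM + 639 min = 7:40 PM.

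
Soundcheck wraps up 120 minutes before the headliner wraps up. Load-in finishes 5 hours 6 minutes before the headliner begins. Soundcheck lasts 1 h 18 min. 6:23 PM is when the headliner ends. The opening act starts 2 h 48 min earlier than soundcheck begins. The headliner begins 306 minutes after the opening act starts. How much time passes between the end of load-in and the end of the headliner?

Soundcheck ends at 6:23 PM − 120 min = 4:23 PM.
Soundcheck starts at 4:23 PM − 78 min = 3:05 PM.
The opening act starts at 3:05 PM − 168 min = 12:17 PM.
The headliner starts at 12:17 PM + 306 min = 5:23 PM.
Load-in ends at 5:23 PM − 306 min = 12:17 PM.
From 12:17 PM to 6:23 PM is 366 minutes.

366 minutes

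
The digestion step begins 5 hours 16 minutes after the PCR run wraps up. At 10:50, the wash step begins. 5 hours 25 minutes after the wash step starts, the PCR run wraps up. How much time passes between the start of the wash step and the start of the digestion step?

641 minutes

The PCR run ends at 10:50 + 325 min = 16:15.
The digestion step starts at 16:15 + 316 min = 21:31.
From 10:50 to 21:31 is 641 minutes.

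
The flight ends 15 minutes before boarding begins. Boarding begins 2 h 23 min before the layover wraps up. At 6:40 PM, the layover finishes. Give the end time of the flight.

4:02 PM

Boarding starts at 6:40 PM − 143 min = 4:17 PM.
The flight ends at 4:17 PM − 15 min = 4:02 PM.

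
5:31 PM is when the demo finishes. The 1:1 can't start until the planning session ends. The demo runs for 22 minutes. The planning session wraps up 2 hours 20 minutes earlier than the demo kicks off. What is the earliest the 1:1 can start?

The demo starts at 5:31 PM − 22 min = 5:09 PM.
The planning session ends at 5:09 PM − 140 min = 2:49 PM.
The 1:1 is bounded by the planning session, so the earliest it can start is 2:49 PM.

2:49 PM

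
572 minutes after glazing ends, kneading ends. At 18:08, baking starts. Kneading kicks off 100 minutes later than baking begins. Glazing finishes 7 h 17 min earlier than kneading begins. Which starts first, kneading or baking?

Kneading starts at 18:08 + 100 min = 19:48.
Kneading starts at 19:48 and baking starts at 18:08, so baking is first.

baking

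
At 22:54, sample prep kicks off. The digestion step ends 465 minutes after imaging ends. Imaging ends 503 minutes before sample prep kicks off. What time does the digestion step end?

22:16

Imaging ends at 22:54 − 503 min = 14:31.
The digestion step ends at 14:31 + 465 min = 22:16.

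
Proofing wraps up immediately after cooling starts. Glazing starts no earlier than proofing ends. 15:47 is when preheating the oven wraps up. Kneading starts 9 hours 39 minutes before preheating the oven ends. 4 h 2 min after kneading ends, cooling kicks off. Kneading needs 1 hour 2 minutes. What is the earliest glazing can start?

Kneading starts at 15:47 − 579 min = 06:08.
Kneading ends at 06:08 + 62 min = 07:10.
Cooling starts at 07:10 + 242 min = 11:12.
So proofing ends at 11:12.
Glazing is bounded by proofing, so the earliest it can start is 11:12.

11:12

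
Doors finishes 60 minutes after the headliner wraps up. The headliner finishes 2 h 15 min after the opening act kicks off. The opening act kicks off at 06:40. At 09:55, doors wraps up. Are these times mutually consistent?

The headliner ends at 06:40 + 135 min = 08:55.
Doors ends at 08:55 + 60 min = 09:55.
That matches the stated 09:55, so the schedule is consistent.

Yes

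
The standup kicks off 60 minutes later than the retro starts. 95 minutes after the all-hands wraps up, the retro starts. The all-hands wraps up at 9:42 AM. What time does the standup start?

The retro starts at 9:42 AM + 95 min = 11:17 AM.
The standup starts at 11:17 AM + 60 min = 12:17 PM.

12:17 PM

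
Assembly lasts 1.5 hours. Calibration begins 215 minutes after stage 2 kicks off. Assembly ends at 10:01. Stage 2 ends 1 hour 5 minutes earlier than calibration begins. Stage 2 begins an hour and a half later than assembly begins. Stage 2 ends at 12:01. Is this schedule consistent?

Assembly starts at 10:01 − 90 min = 08:31.
Stage 2 starts at 08:31 + 90 min = 10:01.
Calibration starts at 10:01 + 215 min = 13:36.
Stage 2 ends at 13:36 − 65 min = 12:31.
But stage 2 is also said to end at 12:01 — a 30-minute conflict.

No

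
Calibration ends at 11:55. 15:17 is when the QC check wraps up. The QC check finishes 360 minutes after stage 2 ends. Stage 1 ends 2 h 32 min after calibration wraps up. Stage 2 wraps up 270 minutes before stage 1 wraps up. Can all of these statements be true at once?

Stage 1 ends at 11:55 + 152 min = 14:27.
Stage 2 ends at 14:27 − 270 min = 09:57.
The QC check ends at 09:57 + 360 min = 15:57.
But the QC check is also said to end at 15:17 — a 40-minute conflict.

No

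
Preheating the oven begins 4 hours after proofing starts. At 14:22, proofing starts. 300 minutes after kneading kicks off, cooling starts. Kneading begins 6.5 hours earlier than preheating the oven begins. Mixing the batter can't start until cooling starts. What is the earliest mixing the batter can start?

Preheating the oven starts at 14:22 + 240 min = 18:22.
Kneading starts at 18:22 − 390 min = 11:52.
Cooling starts at 11:52 + 300 min = 16:52.
Mixing the batter is bounded by cooling, so the earliest it can start is 16:52.

16:52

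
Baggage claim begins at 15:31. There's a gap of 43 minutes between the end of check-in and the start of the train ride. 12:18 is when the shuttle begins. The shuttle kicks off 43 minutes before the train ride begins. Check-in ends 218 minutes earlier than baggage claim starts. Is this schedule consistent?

Check-in ends at 15:31 − 218 min = 11:53.
The train ride starts at 11:53 + 43 min = 12:36.
The shuttle starts at 12:36 − 43 min = 11:53.
But the shuttle is also said to start at 12:18 — a 25-minute conflict.

No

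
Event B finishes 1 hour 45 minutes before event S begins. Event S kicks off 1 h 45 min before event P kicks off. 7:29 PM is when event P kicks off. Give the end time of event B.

Event S starts at 7:29 PM − 105 min = 5:44 PM.
Event B ends at 5:44 PM − 105 min = 3:59 PM.

3:59 PM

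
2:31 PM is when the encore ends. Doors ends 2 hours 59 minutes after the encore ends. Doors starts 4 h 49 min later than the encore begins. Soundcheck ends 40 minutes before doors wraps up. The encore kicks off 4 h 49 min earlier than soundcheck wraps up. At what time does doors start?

4:50 PM

Doors ends at 2:31 PM + 179 min = 5:30 PM.
Soundcheck ends at 5:30 PM − 40 min = 4:50 PM.
The encore starts at 4:50 PM − 289 min = 12:01 PM.
Doors starts at 12:01 PM + 289 min = 4:50 PM.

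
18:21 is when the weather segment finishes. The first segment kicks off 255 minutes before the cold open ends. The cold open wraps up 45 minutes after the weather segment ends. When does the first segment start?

14:51

The cold open ends at 18:21 + 45 min = 19:06.
The first segment starts at 19:06 − 255 min = 14:51.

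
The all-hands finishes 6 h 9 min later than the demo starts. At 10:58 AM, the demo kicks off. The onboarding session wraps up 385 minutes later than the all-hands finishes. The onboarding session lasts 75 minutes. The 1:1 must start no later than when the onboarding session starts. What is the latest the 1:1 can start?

The all-hands ends at 10:58 AM + 369 min = 5:07 PM.
The onboarding session ends at 5:07 PM + 385 min = 11:32 PM.
The onboarding session starts at 11:32 PM − 75 min = 10:17 PM.
The 1:1 is bounded by the onboarding session, so the latest it can start is 10:17 PM.

10:17 PM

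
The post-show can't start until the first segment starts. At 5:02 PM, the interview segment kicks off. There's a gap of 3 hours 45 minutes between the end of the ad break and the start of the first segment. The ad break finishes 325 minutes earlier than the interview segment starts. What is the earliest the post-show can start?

The ad break ends at 5:02 PM − 325 min = 11:37 AM.
The first segment starts at 11:37 AM + 225 min = 3:22 PM.
The post-show is bounded by the first segment, so the earliest it can start is 3:22 PM.

3:22 PM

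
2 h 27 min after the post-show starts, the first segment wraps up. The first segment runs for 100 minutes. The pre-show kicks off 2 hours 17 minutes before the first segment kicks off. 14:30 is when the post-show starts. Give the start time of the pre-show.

13:00

The first segment ends at 14:30 + 147 min = 16:57.
The first segment starts at 16:57 − 100 min = 15:17.
The pre-show starts at 15:17 − 137 min = 13:00.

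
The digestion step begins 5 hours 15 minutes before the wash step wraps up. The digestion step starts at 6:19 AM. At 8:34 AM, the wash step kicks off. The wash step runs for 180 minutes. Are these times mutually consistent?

Yes

The wash step ends at 8:34 AM + 180 min = 11:34 AM.
The digestion step starts at 11:34 AM − 315 min = 6:19 AM.
That matches the stated 6:19 AM, so the schedule is consistent.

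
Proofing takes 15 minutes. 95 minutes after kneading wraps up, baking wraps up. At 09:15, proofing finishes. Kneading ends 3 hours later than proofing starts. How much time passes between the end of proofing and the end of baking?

Proofing starts at 09:15 − 15 min = 09:00.
Kneading ends at 09:00 + 180 min = 12:00.
Baking ends at 12:00 + 95 min = 13:35.
From 09:15 to 13:35 is 260 minutes.

260 minutes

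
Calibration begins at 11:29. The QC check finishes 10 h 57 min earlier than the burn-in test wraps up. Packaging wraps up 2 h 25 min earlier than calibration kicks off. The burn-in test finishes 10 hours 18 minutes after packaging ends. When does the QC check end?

Packaging ends at 11:29 − 145 min = 09:04.
The burn-in test ends at 09:04 + 618 min = 19:22.
The QC check ends at 19:22 − 657 min = 08:25.

08:25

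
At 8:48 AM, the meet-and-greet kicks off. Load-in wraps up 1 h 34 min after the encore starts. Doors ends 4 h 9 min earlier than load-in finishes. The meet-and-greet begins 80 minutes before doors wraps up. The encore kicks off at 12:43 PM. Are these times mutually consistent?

Load-in ends at 12:43 PM + 94 min = 2:17 PM.
Doors ends at 2:17 PM − 249 min = 10:08 AM.
The meet-and-greet starts at 10:08 AM − 80 min = 8:48 AM.
That matches the stated 8:48 AM, so the schedule is consistent.

Yes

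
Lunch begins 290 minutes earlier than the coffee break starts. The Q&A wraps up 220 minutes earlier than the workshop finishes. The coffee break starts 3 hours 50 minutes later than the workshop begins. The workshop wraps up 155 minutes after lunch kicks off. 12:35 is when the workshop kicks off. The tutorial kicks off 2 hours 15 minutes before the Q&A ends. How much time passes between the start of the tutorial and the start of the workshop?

4 hours 20 minutes

The coffee break starts at 12:35 + 230 min = 16:25.
Lunch starts at 16:25 − 290 min = 11:35.
The workshop ends at 11:35 + 155 min = 14:10.
The Q&A ends at 14:10 − 220 min = 10:30.
The tutorial starts at 10:30 − 135 min = 08:15.
From 08:15 to 12:35 is 4 hours 20 minutes.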